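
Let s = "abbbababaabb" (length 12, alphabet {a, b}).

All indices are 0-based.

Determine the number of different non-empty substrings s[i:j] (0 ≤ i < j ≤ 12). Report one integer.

rank | idx | suffix
   0 |   8 | aabb
   1 |   6 | abaabb
   2 |   4 | ababaabb
   3 |   9 | abb
   4 |   0 | abbbababaabb
   5 |  11 | b
   6 |   7 | baabb
   7 |   5 | babaabb
   8 |   3 | bababaabb
   9 |  10 | bb
  10 |   2 | bbababaabb
  11 |   1 | bbbababaabb

SA = [8, 6, 4, 9, 0, 11, 7, 5, 3, 10, 2, 1]
i: (SA[i-1],SA[i]) lcp shared
  1: (8,6) 1 'a'
  2: (6,4) 3 'aba'
  3: (4,9) 2 'ab'
  4: (9,0) 3 'abb'
  5: (0,11) 0 ''
  6: (11,7) 1 'b'
  7: (7,5) 2 'ba'
  8: (5,3) 4 'baba'
  9: (3,10) 1 'b'
  10: (10,2) 2 'bb'
  11: (2,1) 2 'bb'

n(n+1)/2 = 12·13/2 = 78
Σ LCP = 0 + 1 + 3 + 2 + 3 + 0 + 1 + 2 + 4 + 1 + 2 + 2 = 21
distinct = 78 − 21 = 57

57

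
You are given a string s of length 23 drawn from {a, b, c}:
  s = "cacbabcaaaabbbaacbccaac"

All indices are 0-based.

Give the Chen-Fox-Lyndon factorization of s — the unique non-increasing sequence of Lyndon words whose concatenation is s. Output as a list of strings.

["c", "acb", "abc", "aaaabbbaacbccaac"]

emit factor 1: 'c' (i=0, period=1)
emit factor 2: 'acb' (i=1, period=3)
emit factor 3: 'abc' (i=4, period=3)
emit factor 4: 'aaaabbbaacbccaac' (i=7, period=16)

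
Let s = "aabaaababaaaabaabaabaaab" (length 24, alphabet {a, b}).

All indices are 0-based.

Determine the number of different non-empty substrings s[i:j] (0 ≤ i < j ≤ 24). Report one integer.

rank→(start, suffix):
  0 → (9, 'aaaabaabaabaaab')
  1 → (20, 'aaab')
  2 → (10, 'aaabaabaabaaab')
  3 → (3, 'aaababaaaabaabaabaaab')
  4 → (21, 'aab')
  5 → (17, 'aabaaab')
  6 → (0, 'aabaaababaaaabaabaabaaab')
  7 → (14, 'aabaabaaab')
  8 → (11, 'aabaabaabaaab')
  9 → (4, 'aababaaaabaabaabaaab')
  10 → (22, 'ab')
  11 → (7, 'abaaaabaabaabaaab')
  12 → (18, 'abaaab')
  13 → (1, 'abaaababaaaabaabaabaaab')
  14 → (15, 'abaabaaab')
  15 → (12, 'abaabaabaaab')
  16 → (5, 'ababaaaabaabaabaaab')
  17 → (23, 'b')
  18 → (8, 'baaaabaabaabaaab')
  19 → (19, 'baaab')
  20 → (2, 'baaababaaaabaabaabaaab')
  21 → (16, 'baabaaab')
  22 → (13, 'baabaabaaab')
  23 → (6, 'babaaaabaabaabaaab')

SA = [9, 20, 10, 3, 21, 17, 0, 14, 11, 4, 22, 7, 18, 1, 15, 12, 5, 23, 8, 19, 2, 16, 13, 6]
[i] adj suffixes → lcp
  [1] 9/20 → 3 ('aaa')
  [2] 20/10 → 4 ('aaab')
  [3] 10/3 → 5 ('aaaba')
  [4] 3/21 → 2 ('aa')
  [5] 21/17 → 3 ('aab')
  [6] 17/0 → 7 ('aabaaab')
  [7] 0/14 → 5 ('aabaa')
  [8] 14/11 → 8 ('aabaabaa')
  [9] 11/4 → 4 ('aaba')
  [10] 4/22 → 1 ('a')
  [11] 22/7 → 2 ('ab')
  [12] 7/18 → 5 ('abaaa')
  [13] 18/1 → 6 ('abaaab')
  [14] 1/15 → 4 ('abaa')
  [15] 15/12 → 7 ('abaabaa')
  [16] 12/5 → 3 ('aba')
  [17] 5/23 → 0 ('')
  [18] 23/8 → 1 ('b')
  [19] 8/19 → 4 ('baaa')
  [20] 19/2 → 5 ('baaab')
  [21] 2/16 → 3 ('baa')
  [22] 16/13 → 6 ('baabaa')
  [23] 13/6 → 2 ('ba')

n(n+1)/2 = 24·25/2 = 300
Σ LCP = 0 + 3 + 4 + 5 + 2 + 3 + 7 + 5 + 8 + 4 + 1 + 2 + 5 + 6 + 4 + 7 + 3 + 0 + 1 + 4 + 5 + 3 + 6 + 2 = 90
distinct = 300 − 90 = 210

210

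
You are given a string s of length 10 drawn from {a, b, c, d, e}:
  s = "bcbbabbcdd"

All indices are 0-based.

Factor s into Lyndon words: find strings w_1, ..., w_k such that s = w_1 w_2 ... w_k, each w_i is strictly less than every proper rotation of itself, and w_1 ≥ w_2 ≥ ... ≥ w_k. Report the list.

["bc", "b", "b", "abbcdd"]

emit factor 1: 'bc' (i=0, period=2)
emit factor 2: 'b' (i=2, period=1)
emit factor 3: 'b' (i=3, period=1)
emit factor 4: 'abbcdd' (i=4, period=6)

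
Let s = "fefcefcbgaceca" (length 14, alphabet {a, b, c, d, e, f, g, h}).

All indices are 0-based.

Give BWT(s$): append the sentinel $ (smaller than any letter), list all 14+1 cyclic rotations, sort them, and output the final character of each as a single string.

acgcefafccfee$b

rank  rotation         last
    0  $fefcefcbgaceca  a
    1  a$fefcefcbgacec  c
    2  aceca$fefcefcbg  g
    3  bgaceca$fefcefc  c
    4  ca$fefcefcbgace  e
    5  cbgaceca$fefcef  f
    6  ceca$fefcefcbga  a
    7  cefcbgaceca$fef  f
    8  eca$fefcefcbgac  c
    9  efcbgaceca$fefc  c
   10  efcefcbgaceca$f  f
   11  fcbgaceca$fefce  e
   12  fcefcbgaceca$fe  e
   13  fefcefcbgaceca$  $
   14  gaceca$fefcefcb  b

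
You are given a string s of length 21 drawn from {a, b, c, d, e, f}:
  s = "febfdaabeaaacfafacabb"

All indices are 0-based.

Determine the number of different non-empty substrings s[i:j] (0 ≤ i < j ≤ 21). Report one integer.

211

rank→(start, suffix):
  0 → (9, 'aaacfafacabb')
  1 → (5, 'aabeaaacfafacabb')
  2 → (10, 'aacfafacabb')
  3 → (18, 'abb')
  4 → (6, 'abeaaacfafacabb')
  5 → (16, 'acabb')
  6 → (11, 'acfafacabb')
  7 → (14, 'afacabb')
  8 → (20, 'b')
  9 → (19, 'bb')
  10 → (7, 'beaaacfafacabb')
  11 → (2, 'bfdaabeaaacfafacabb')
  12 → (17, 'cabb')
  13 → (12, 'cfafacabb')
  14 → (4, 'daabeaaacfafacabb')
  15 → (8, 'eaaacfafacabb')
  16 → (1, 'ebfdaabeaaacfafacabb')
  17 → (15, 'facabb')
  18 → (13, 'fafacabb')
  19 → (3, 'fdaabeaaacfafacabb')
  20 → (0, 'febfdaabeaaacfafacabb')

SA = [9, 5, 10, 18, 6, 16, 11, 14, 20, 19, 7, 2, 17, 12, 4, 8, 1, 15, 13, 3, 0]
rank  pair      lcp
   1  s[9:],s[5:]  2  'aa'
   2  s[5:],s[10:]  2  'aa'
   3  s[10:],s[18:]  1  'a'
   4  s[18:],s[6:]  2  'ab'
   5  s[6:],s[16:]  1  'a'
   6  s[16:],s[11:]  2  'ac'
   7  s[11:],s[14:]  1  'a'
   8  s[14:],s[20:]  0  ''
   9  s[20:],s[19:]  1  'b'
  10  s[19:],s[7:]  1  'b'
  11  s[7:],s[2:]  1  'b'
  12  s[2:],s[17:]  0  ''
  13  s[17:],s[12:]  1  'c'
  14  s[12:],s[4:]  0  ''
  15  s[4:],s[8:]  0  ''
  16  s[8:],s[1:]  1  'e'
  17  s[1:],s[15:]  0  ''
  18  s[15:],s[13:]  2  'fa'
  19  s[13:],s[3:]  1  'f'
  20  s[3:],s[0:]  1  'f'

n(n+1)/2 = 21·22/2 = 231
Σ LCP = 0 + 2 + 2 + 1 + 2 + 1 + 2 + 1 + 0 + 1 + 1 + 1 + 0 + 1 + 0 + 0 + 1 + 0 + 2 + 1 + 1 = 20
distinct = 231 − 20 = 211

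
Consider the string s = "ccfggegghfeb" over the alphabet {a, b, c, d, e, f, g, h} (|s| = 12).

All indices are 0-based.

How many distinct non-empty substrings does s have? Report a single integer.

rank | idx | suffix
   0 |  11 | b
   1 |   0 | ccfggegghfeb
   2 |   1 | cfggegghfeb
   3 |  10 | eb
   4 |   5 | egghfeb
   5 |   9 | feb
   6 |   2 | fggegghfeb
   7 |   4 | gegghfeb
   8 |   3 | ggegghfeb
   9 |   6 | gghfeb
  10 |   7 | ghfeb
  11 |   8 | hfeb

SA = [11, 0, 1, 10, 5, 9, 2, 4, 3, 6, 7, 8]
rank  pair      lcp
   1  s[11:],s[0:]  0  ''
   2  s[0:],s[1:]  1  'c'
   3  s[1:],s[10:]  0  ''
   4  s[10:],s[5:]  1  'e'
   5  s[5:],s[9:]  0  ''
   6  s[9:],s[2:]  1  'f'
   7  s[2:],s[4:]  0  ''
   8  s[4:],s[3:]  1  'g'
   9  s[3:],s[6:]  2  'gg'
  10  s[6:],s[7:]  1  'g'
  11  s[7:],s[8:]  0  ''

n(n+1)/2 = 12·13/2 = 78
Σ LCP = 0 + 0 + 1 + 0 + 1 + 0 + 1 + 0 + 1 + 2 + 1 + 0 = 7
distinct = 78 − 7 = 71

71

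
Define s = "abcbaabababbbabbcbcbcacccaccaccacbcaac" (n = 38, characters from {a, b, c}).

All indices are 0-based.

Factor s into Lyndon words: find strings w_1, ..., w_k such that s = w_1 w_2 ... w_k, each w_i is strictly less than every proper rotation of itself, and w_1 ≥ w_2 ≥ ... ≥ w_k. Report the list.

["abcb", "aabababbbabbcbcbcacccaccaccacbcaac"]

emit factor 1: 'abcb' (i=0, period=4)
emit factor 2: 'aabababbbabbcbcbcacccaccaccacbcaac' (i=4, period=34)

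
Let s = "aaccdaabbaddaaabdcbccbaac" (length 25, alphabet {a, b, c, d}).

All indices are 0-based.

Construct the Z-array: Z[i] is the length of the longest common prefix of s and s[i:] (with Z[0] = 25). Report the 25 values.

Z[0]=25
i=1: fresh scan; Z[1]=1 scan→box=[1,2)
i=2: fresh scan; Z[2]=0
i=3: fresh scan; Z[3]=0
i=4: fresh scan; Z[4]=0
i=5: fresh scan; Z[5]=2 scan→box=[5,7)
i=6: min(r-i=1, Z[1]=1)=1; Z[6]=1
i=7: fresh scan; Z[7]=0
i=8: fresh scan; Z[8]=0
i=9: fresh scan; Z[9]=1 scan→box=[9,10)
i=10: fresh scan; Z[10]=0
i=11: fresh scan; Z[11]=0
i=12: fresh scan; Z[12]=2 scan→box=[12,14)
i=13: min(r-i=1, Z[1]=1)=1; Z[13]=2 scan→box=[13,15)
i=14: min(r-i=1, Z[1]=1)=1; Z[14]=1
i=15: fresh scan; Z[15]=0
i=16: fresh scan; Z[16]=0
i=17: fresh scan; Z[17]=0
i=18: fresh scan; Z[18]=0
i=19: fresh scan; Z[19]=0
i=20: fresh scan; Z[20]=0
i=21: fresh scan; Z[21]=0
i=22: fresh scan; Z[22]=3 scan→box=[22,25)
i=23: min(r-i=2, Z[1]=1)=1; Z[23]=1
i=24: min(r-i=1, Z[2]=0)=0; Z[24]=0

[25, 1, 0, 0, 0, 2, 1, 0, 0, 1, 0, 0, 2, 2, 1, 0, 0, 0, 0, 0, 0, 0, 3, 1, 0]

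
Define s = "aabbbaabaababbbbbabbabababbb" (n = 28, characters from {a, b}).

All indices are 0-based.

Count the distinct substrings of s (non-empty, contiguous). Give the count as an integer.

sorted suffixes:
  #0 SA[0]=5  'aabaababbbbbabbabababbb'
  #1 SA[1]=8  'aababbbbbabbabababbb'
  #2 SA[2]=0  'aabbbaabaababbbbbabbabababbb'
  #3 SA[3]=6  'abaababbbbbabbabababbb'
  #4 SA[4]=20  'abababbb'
  #5 SA[5]=22  'ababbb'
  #6 SA[6]=9  'ababbbbbabbabababbb'
  #7 SA[7]=17  'abbabababbb'
  #8 SA[8]=24  'abbb'
  #9 SA[9]=1  'abbbaabaababbbbbabbabababbb'
  #10 SA[10]=11  'abbbbbabbabababbb'
  #11 SA[11]=27  'b'
  #12 SA[12]=4  'baabaababbbbbabbabababbb'
  #13 SA[13]=7  'baababbbbbabbabababbb'
  #14 SA[14]=19  'babababbb'
  #15 SA[15]=21  'bababbb'
  #16 SA[16]=16  'babbabababbb'
  #17 SA[17]=23  'babbb'
  #18 SA[18]=10  'babbbbbabbabababbb'
  #19 SA[19]=26  'bb'
  #20 SA[20]=3  'bbaabaababbbbbabbabababbb'
  #21 SA[21]=18  'bbabababbb'
  #22 SA[22]=15  'bbabbabababbb'
  #23 SA[23]=25  'bbb'
  #24 SA[24]=2  'bbbaabaababbbbbabbabababbb'
  #25 SA[25]=14  'bbbabbabababbb'
  #26 SA[26]=13  'bbbbabbabababbb'
  #27 SA[27]=12  'bbbbbabbabababbb'

SA = [5, 8, 0, 6, 20, 22, 9, 17, 24, 1, 11, 27, 4, 7, 19, 21, 16, 23, 10, 26, 3, 18, 15, 25, 2, 14, 13, 12]
[i] adj suffixes → lcp
  [1] 5/8 → 4 ('aaba')
  [2] 8/0 → 3 ('aab')
  [3] 0/6 → 1 ('a')
  [4] 6/20 → 3 ('aba')
  [5] 20/22 → 4 ('abab')
  [6] 22/9 → 6 ('ababbb')
  [7] 9/17 → 2 ('ab')
  [8] 17/24 → 3 ('abb')
  [9] 24/1 → 4 ('abbb')
  [10] 1/11 → 4 ('abbb')
  [11] 11/27 → 0 ('')
  [12] 27/4 → 1 ('b')
  [13] 4/7 → 5 ('baaba')
  [14] 7/19 → 2 ('ba')
  [15] 19/21 → 5 ('babab')
  [16] 21/16 → 3 ('bab')
  [17] 16/23 → 4 ('babb')
  [18] 23/10 → 5 ('babbb')
  [19] 10/26 → 1 ('b')
  [20] 26/3 → 2 ('bb')
  [21] 3/18 → 3 ('bba')
  [22] 18/15 → 4 ('bbab')
  [23] 15/25 → 2 ('bb')
  [24] 25/2 → 3 ('bbb')
  [25] 2/14 → 4 ('bbba')
  [26] 14/13 → 3 ('bbb')
  [27] 13/12 → 4 ('bbbb')

n(n+1)/2 = 28·29/2 = 406
Σ LCP = 0 + 4 + 3 + 1 + 3 + 4 + 6 + 2 + 3 + 4 + 4 + 0 + 1 + 5 + 2 + 5 + 3 + 4 + 5 + 1 + 2 + 3 + 4 + 2 + 3 + 4 + 3 + 4 = 85
distinct = 406 − 85 = 321

321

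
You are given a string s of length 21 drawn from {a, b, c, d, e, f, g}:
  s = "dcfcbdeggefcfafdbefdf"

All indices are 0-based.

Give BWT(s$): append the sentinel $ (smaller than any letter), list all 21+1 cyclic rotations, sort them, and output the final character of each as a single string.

rank  rotation                last
    0  $dcfcbdeggefcfafdbefdf  f
    1  afdbefdf$dcfcbdeggefcf  f
    2  bdeggefcfafdbefdf$dcfc  c
    3  befdf$dcfcbdeggefcfafd  d
    4  cbdeggefcfafdbefdf$dcf  f
    5  cfafdbefdf$dcfcbdeggef  f
    6  cfcbdeggefcfafdbefdf$d  d
    7  dbefdf$dcfcbdeggefcfaf  f
    8  dcfcbdeggefcfafdbefdf$  $
    9  deggefcfafdbefdf$dcfcb  b
   10  df$dcfcbdeggefcfafdbef  f
   11  efcfafdbefdf$dcfcbdegg  g
   12  efdf$dcfcbdeggefcfafdb  b
   13  eggefcfafdbefdf$dcfcbd  d
   14  f$dcfcbdeggefcfafdbefd  d
   15  fafdbefdf$dcfcbdeggefc  c
   16  fcbdeggefcfafdbefdf$dc  c
   17  fcfafdbefdf$dcfcbdegge  e
   18  fdbefdf$dcfcbdeggefcfa  a
   19  fdf$dcfcbdeggefcfafdbe  e
   20  gefcfafdbefdf$dcfcbdeg  g
   21  ggefcfafdbefdf$dcfcbde  e

ffcdffdf$bfgbddcceaege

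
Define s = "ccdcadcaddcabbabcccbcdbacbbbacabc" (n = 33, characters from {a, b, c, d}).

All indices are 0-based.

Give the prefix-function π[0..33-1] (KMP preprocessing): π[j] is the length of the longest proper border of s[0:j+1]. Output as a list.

π[0] = 0
j=1 s[j]='c': π[1]=1 (border 'c')
j=2 s[j]='d': k: 1→0; π[2]=0 (border '')
j=3 s[j]='c': π[3]=1 (border 'c')
j=4 s[j]='a': k: 1→0; π[4]=0 (border '')
j=5 s[j]='d': π[5]=0 (border '')
j=6 s[j]='c': π[6]=1 (border 'c')
j=7 s[j]='a': k: 1→0; π[7]=0 (border '')
j=8 s[j]='d': π[8]=0 (border '')
j=9 s[j]='d': π[9]=0 (border '')
j=10 s[j]='c': π[10]=1 (border 'c')
j=11 s[j]='a': k: 1→0; π[11]=0 (border '')
j=12 s[j]='b': π[12]=0 (border '')
j=13 s[j]='b': π[13]=0 (border '')
j=14 s[j]='a': π[14]=0 (border '')
j=15 s[j]='b': π[15]=0 (border '')
j=16 s[j]='c': π[16]=1 (border 'c')
j=17 s[j]='c': π[17]=2 (border 'cc')
j=18 s[j]='c': k: 2→1; π[18]=2 (border 'cc')
j=19 s[j]='b': k: 2→1→0; π[19]=0 (border '')
j=20 s[j]='c': π[20]=1 (border 'c')
j=21 s[j]='d': k: 1→0; π[21]=0 (border '')
j=22 s[j]='b': π[22]=0 (border '')
j=23 s[j]='a': π[23]=0 (border '')
j=24 s[j]='c': π[24]=1 (border 'c')
j=25 s[j]='b': k: 1→0; π[25]=0 (border '')
j=26 s[j]='b': π[26]=0 (border '')
j=27 s[j]='b': π[27]=0 (border '')
j=28 s[j]='a': π[28]=0 (border '')
j=29 s[j]='c': π[29]=1 (border 'c')
j=30 s[j]='a': k: 1→0; π[30]=0 (border '')
j=31 s[j]='b': π[31]=0 (border '')
j=32 s[j]='c': π[32]=1 (border 'c')

[0, 1, 0, 1, 0, 0, 1, 0, 0, 0, 1, 0, 0, 0, 0, 0, 1, 2, 2, 0, 1, 0, 0, 0, 1, 0, 0, 0, 0, 1, 0, 0, 1]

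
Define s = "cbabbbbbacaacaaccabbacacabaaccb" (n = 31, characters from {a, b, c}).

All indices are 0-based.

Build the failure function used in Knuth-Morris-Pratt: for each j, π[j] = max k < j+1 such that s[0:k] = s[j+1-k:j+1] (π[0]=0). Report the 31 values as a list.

π[0] = 0
j=1 s[j]='b': π[1]=0 (border '')
j=2 s[j]='a': π[2]=0 (border '')
j=3 s[j]='b': π[3]=0 (border '')
j=4 s[j]='b': π[4]=0 (border '')
j=5 s[j]='b': π[5]=0 (border '')
j=6 s[j]='b': π[6]=0 (border '')
j=7 s[j]='b': π[7]=0 (border '')
j=8 s[j]='a': π[8]=0 (border '')
j=9 s[j]='c': π[9]=1 (border 'c')
j=10 s[j]='a': k: 1→0; π[10]=0 (border '')
j=11 s[j]='a': π[11]=0 (border '')
j=12 s[j]='c': π[12]=1 (border 'c')
j=13 s[j]='a': k: 1→0; π[13]=0 (border '')
j=14 s[j]='a': π[14]=0 (border '')
j=15 s[j]='c': π[15]=1 (border 'c')
j=16 s[j]='c': k: 1→0; π[16]=1 (border 'c')
j=17 s[j]='a': k: 1→0; π[17]=0 (border '')
j=18 s[j]='b': π[18]=0 (border '')
j=19 s[j]='b': π[19]=0 (border '')
j=20 s[j]='a': π[20]=0 (border '')
j=21 s[j]='c': π[21]=1 (border 'c')
j=22 s[j]='a': k: 1→0; π[22]=0 (border '')
j=23 s[j]='c': π[23]=1 (border 'c')
j=24 s[j]='a': k: 1→0; π[24]=0 (border '')
j=25 s[j]='b': π[25]=0 (border '')
j=26 s[j]='a': π[26]=0 (border '')
j=27 s[j]='a': π[27]=0 (border '')
j=28 s[j]='c': π[28]=1 (border 'c')
j=29 s[j]='c': k: 1→0; π[29]=1 (border 'c')
j=30 s[j]='b': π[30]=2 (border 'cb')

[0, 0, 0, 0, 0, 0, 0, 0, 0, 1, 0, 0, 1, 0, 0, 1, 1, 0, 0, 0, 0, 1, 0, 1, 0, 0, 0, 0, 1, 1, 2]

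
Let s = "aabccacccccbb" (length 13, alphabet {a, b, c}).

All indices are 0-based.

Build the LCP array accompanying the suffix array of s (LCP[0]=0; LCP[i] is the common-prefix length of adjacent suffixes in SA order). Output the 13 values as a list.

rank | idx | suffix
   0 |   0 | aabccacccccbb
   1 |   1 | abccacccccbb
   2 |   5 | acccccbb
   3 |  12 | b
   4 |  11 | bb
   5 |   2 | bccacccccbb
   6 |   4 | cacccccbb
   7 |  10 | cbb
   8 |   3 | ccacccccbb
   9 |   9 | ccbb
  10 |   8 | cccbb
  11 |   7 | ccccbb
  12 |   6 | cccccbb

SA = [0, 1, 5, 12, 11, 2, 4, 10, 3, 9, 8, 7, 6]
i: (SA[i-1],SA[i]) lcp shared
  1: (0,1) 1 'a'
  2: (1,5) 1 'a'
  3: (5,12) 0 ''
  4: (12,11) 1 'b'
  5: (11,2) 1 'b'
  6: (2,4) 0 ''
  7: (4,10) 1 'c'
  8: (10,3) 1 'c'
  9: (3,9) 2 'cc'
  10: (9,8) 2 'cc'
  11: (8,7) 3 'ccc'
  12: (7,6) 4 'cccc'

[0, 1, 1, 0, 1, 1, 0, 1, 1, 2, 2, 3, 4]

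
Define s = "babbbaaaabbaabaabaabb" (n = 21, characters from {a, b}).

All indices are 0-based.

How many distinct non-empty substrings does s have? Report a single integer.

173

sorted suffixes:
  #0 SA[0]=5  'aaaabbaabaabaabb'
  #1 SA[1]=6  'aaabbaabaabaabb'
  #2 SA[2]=11  'aabaabaabb'
  #3 SA[3]=14  'aabaabb'
  #4 SA[4]=17  'aabb'
  #5 SA[5]=7  'aabbaabaabaabb'
  #6 SA[6]=12  'abaabaabb'
  #7 SA[7]=15  'abaabb'
  #8 SA[8]=18  'abb'
  #9 SA[9]=8  'abbaabaabaabb'
  #10 SA[10]=1  'abbbaaaabbaabaabaabb'
  #11 SA[11]=20  'b'
  #12 SA[12]=4  'baaaabbaabaabaabb'
  #13 SA[13]=10  'baabaabaabb'
  #14 SA[14]=13  'baabaabb'
  #15 SA[15]=16  'baabb'
  #16 SA[16]=0  'babbbaaaabbaabaabaabb'
  #17 SA[17]=19  'bb'
  #18 SA[18]=3  'bbaaaabbaabaabaabb'
  #19 SA[19]=9  'bbaabaabaabb'
  #20 SA[20]=2  'bbbaaaabbaabaabaabb'

SA = [5, 6, 11, 14, 17, 7, 12, 15, 18, 8, 1, 20, 4, 10, 13, 16, 0, 19, 3, 9, 2]
rank  pair      lcp
   1  s[5:],s[6:]  3  'aaa'
   2  s[6:],s[11:]  2  'aa'
   3  s[11:],s[14:]  6  'aabaab'
   4  s[14:],s[17:]  3  'aab'
   5  s[17:],s[7:]  4  'aabb'
   6  s[7:],s[12:]  1  'a'
   7  s[12:],s[15:]  5  'abaab'
   8  s[15:],s[18:]  2  'ab'
   9  s[18:],s[8:]  3  'abb'
  10  s[8:],s[1:]  3  'abb'
  11  s[1:],s[20:]  0  ''
  12  s[20:],s[4:]  1  'b'
  13  s[4:],s[10:]  3  'baa'
  14  s[10:],s[13:]  7  'baabaab'
  15  s[13:],s[16:]  4  'baab'
  16  s[16:],s[0:]  2  'ba'
  17  s[0:],s[19:]  1  'b'
  18  s[19:],s[3:]  2  'bb'
  19  s[3:],s[9:]  4  'bbaa'
  20  s[9:],s[2:]  2  'bb'

n(n+1)/2 = 21·22/2 = 231
Σ LCP = 0 + 3 + 2 + 6 + 3 + 4 + 1 + 5 + 2 + 3 + 3 + 0 + 1 + 3 + 7 + 4 + 2 + 1 + 2 + 4 + 2 = 58
distinct = 231 − 58 = 173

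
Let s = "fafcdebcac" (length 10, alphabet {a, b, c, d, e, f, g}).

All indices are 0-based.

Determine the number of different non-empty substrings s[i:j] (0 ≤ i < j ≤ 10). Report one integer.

sorted suffixes:
  #0 SA[0]=8  'ac'
  #1 SA[1]=1  'afcdebcac'
  #2 SA[2]=6  'bcac'
  #3 SA[3]=9  'c'
  #4 SA[4]=7  'cac'
  #5 SA[5]=3  'cdebcac'
  #6 SA[6]=4  'debcac'
  #7 SA[7]=5  'ebcac'
  #8 SA[8]=0  'fafcdebcac'
  #9 SA[9]=2  'fcdebcac'

SA = [8, 1, 6, 9, 7, 3, 4, 5, 0, 2]
rank  pair      lcp
   1  s[8:],s[1:]  1  'a'
   2  s[1:],s[6:]  0  ''
   3  s[6:],s[9:]  0  ''
   4  s[9:],s[7:]  1  'c'
   5  s[7:],s[3:]  1  'c'
   6  s[3:],s[4:]  0  ''
   7  s[4:],s[5:]  0  ''
   8  s[5:],s[0:]  0  ''
   9  s[0:],s[2:]  1  'f'

n(n+1)/2 = 10·11/2 = 55
Σ LCP = 0 + 1 + 0 + 0 + 1 + 1 + 0 + 0 + 0 + 1 = 4
distinct = 55 − 4 = 51

51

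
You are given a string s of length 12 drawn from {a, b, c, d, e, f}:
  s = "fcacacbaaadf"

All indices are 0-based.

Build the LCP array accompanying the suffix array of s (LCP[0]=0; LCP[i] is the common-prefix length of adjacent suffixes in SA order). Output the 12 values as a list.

[0, 2, 1, 2, 1, 0, 0, 3, 1, 0, 0, 1]

sorted suffixes:
  #0 SA[0]=7  'aaadf'
  #1 SA[1]=8  'aadf'
  #2 SA[2]=2  'acacbaaadf'
  #3 SA[3]=4  'acbaaadf'
  #4 SA[4]=9  'adf'
  #5 SA[5]=6  'baaadf'
  #6 SA[6]=1  'cacacbaaadf'
  #7 SA[7]=3  'cacbaaadf'
  #8 SA[8]=5  'cbaaadf'
  #9 SA[9]=10  'df'
  #10 SA[10]=11  'f'
  #11 SA[11]=0  'fcacacbaaadf'

SA = [7, 8, 2, 4, 9, 6, 1, 3, 5, 10, 11, 0]
i: (SA[i-1],SA[i]) lcp shared
  1: (7,8) 2 'aa'
  2: (8,2) 1 'a'
  3: (2,4) 2 'ac'
  4: (4,9) 1 'a'
  5: (9,6) 0 ''
  6: (6,1) 0 ''
  7: (1,3) 3 'cac'
  8: (3,5) 1 'c'
  9: (5,10) 0 ''
  10: (10,11) 0 ''
  11: (11,0) 1 'f'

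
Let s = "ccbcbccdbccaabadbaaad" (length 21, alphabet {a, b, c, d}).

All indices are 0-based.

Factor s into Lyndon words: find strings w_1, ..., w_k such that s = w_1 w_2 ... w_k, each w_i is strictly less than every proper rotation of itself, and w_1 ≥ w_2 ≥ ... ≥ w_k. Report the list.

emit factor 1: 'c' (i=0, period=1)
emit factor 2: 'c' (i=1, period=1)
emit factor 3: 'bcbccdbcc' (i=2, period=9)
emit factor 4: 'aabadb' (i=11, period=6)
emit factor 5: 'aaad' (i=17, period=4)

["c", "c", "bcbccdbcc", "aabadb", "aaad"]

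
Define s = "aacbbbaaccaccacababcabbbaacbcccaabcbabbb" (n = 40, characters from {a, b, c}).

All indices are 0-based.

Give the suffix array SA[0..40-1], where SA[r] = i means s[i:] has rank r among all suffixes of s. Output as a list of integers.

[31, 0, 24, 6, 15, 36, 20, 17, 32, 13, 1, 25, 10, 7, 39, 23, 5, 35, 16, 38, 22, 4, 37, 21, 3, 18, 33, 27, 30, 14, 19, 12, 9, 34, 2, 26, 29, 11, 8, 28]

sorted suffixes:
  #0 SA[0]=31  'aabcbabbb'
  #1 SA[1]=0  'aacbbbaaccaccacababcabbbaacbcccaabcbabbb'
  #2 SA[2]=24  'aacbcccaabcbabbb'
  #3 SA[3]=6  'aaccaccacababcabbbaacbcccaabcbabbb'
  #4 SA[4]=15  'ababcabbbaacbcccaabcbabbb'
  #5 SA[5]=36  'abbb'
  #6 SA[6]=20  'abbbaacbcccaabcbabbb'
  #7 SA[7]=17  'abcabbbaacbcccaabcbabbb'
  #8 SA[8]=32  'abcbabbb'
  #9 SA[9]=13  'acababcabbbaacbcccaabcbabbb'
  #10 SA[10]=1  'acbbbaaccaccacababcabbbaacbcccaabcbabbb'
  #11 SA[11]=25  'acbcccaabcbabbb'
  #12 SA[12]=10  'accacababcabbbaacbcccaabcbabbb'
  #13 SA[13]=7  'accaccacababcabbbaacbcccaabcbabbb'
  #14 SA[14]=39  'b'
  #15 SA[15]=23  'baacbcccaabcbabbb'
  #16 SA[16]=5  'baaccaccacababcabbbaacbcccaabcbabbb'
  #17 SA[17]=35  'babbb'
  #18 SA[18]=16  'babcabbbaacbcccaabcbabbb'
  #19 SA[19]=38  'bb'
  #20 SA[20]=22  'bbaacbcccaabcbabbb'
  #21 SA[21]=4  'bbaaccaccacababcabbbaacbcccaabcbabbb'
  #22 SA[22]=37  'bbb'
  #23 SA[23]=21  'bbbaacbcccaabcbabbb'
  #24 SA[24]=3  'bbbaaccaccacababcabbbaacbcccaabcbabbb'
  #25 SA[25]=18  'bcabbbaacbcccaabcbabbb'
  #26 SA[26]=33  'bcbabbb'
  #27 SA[27]=27  'bcccaabcbabbb'
  #28 SA[28]=30  'caabcbabbb'
  #29 SA[29]=14  'cababcabbbaacbcccaabcbabbb'
  #30 SA[30]=19  'cabbbaacbcccaabcbabbb'
  #31 SA[31]=12  'cacababcabbbaacbcccaabcbabbb'
  #32 SA[32]=9  'caccacababcabbbaacbcccaabcbabbb'
  #33 SA[33]=34  'cbabbb'
  #34 SA[34]=2  'cbbbaaccaccacababcabbbaacbcccaabcbabbb'
  #35 SA[35]=26  'cbcccaabcbabbb'
  #36 SA[36]=29  'ccaabcbabbb'
  #37 SA[37]=11  'ccacababcabbbaacbcccaabcbabbb'
  #38 SA[38]=8  'ccaccacababcabbbaacbcccaabcbabbb'
  #39 SA[39]=28  'cccaabcbabbb'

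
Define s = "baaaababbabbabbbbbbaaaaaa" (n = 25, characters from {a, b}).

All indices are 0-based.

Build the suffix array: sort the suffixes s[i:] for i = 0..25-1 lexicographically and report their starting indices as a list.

[24, 23, 22, 21, 20, 19, 1, 2, 3, 4, 6, 9, 12, 18, 0, 5, 8, 11, 17, 7, 10, 16, 15, 14, 13]

sorted suffixes:
  #0 SA[0]=24  'a'
  #1 SA[1]=23  'aa'
  #2 SA[2]=22  'aaa'
  #3 SA[3]=21  'aaaa'
  #4 SA[4]=20  'aaaaa'
  #5 SA[5]=19  'aaaaaa'
  #6 SA[6]=1  'aaaababbabbabbbbbbaaaaaa'
  #7 SA[7]=2  'aaababbabbabbbbbbaaaaaa'
  #8 SA[8]=3  'aababbabbabbbbbbaaaaaa'
  #9 SA[9]=4  'ababbabbabbbbbbaaaaaa'
  #10 SA[10]=6  'abbabbabbbbbbaaaaaa'
  #11 SA[11]=9  'abbabbbbbbaaaaaa'
  #12 SA[12]=12  'abbbbbbaaaaaa'
  #13 SA[13]=18  'baaaaaa'
  #14 SA[14]=0  'baaaababbabbabbbbbbaaaaaa'
  #15 SA[15]=5  'babbabbabbbbbbaaaaaa'
  #16 SA[16]=8  'babbabbbbbbaaaaaa'
  #17 SA[17]=11  'babbbbbbaaaaaa'
  #18 SA[18]=17  'bbaaaaaa'
  #19 SA[19]=7  'bbabbabbbbbbaaaaaa'
  #20 SA[20]=10  'bbabbbbbbaaaaaa'
  #21 SA[21]=16  'bbbaaaaaa'
  #22 SA[22]=15  'bbbbaaaaaa'
  #23 SA[23]=14  'bbbbbaaaaaa'
  #24 SA[24]=13  'bbbbbbaaaaaa'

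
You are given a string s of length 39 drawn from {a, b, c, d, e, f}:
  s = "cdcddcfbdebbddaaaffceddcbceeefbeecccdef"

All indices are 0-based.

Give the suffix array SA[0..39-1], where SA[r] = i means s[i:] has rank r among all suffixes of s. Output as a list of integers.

rank→(start, suffix):
  0 → (14, 'aaaffceddcbceeefbeecccdef')
  1 → (15, 'aaffceddcbceeefbeecccdef')
  2 → (16, 'affceddcbceeefbeecccdef')
  3 → (10, 'bbddaaaffceddcbceeefbeecccdef')
  4 → (24, 'bceeefbeecccdef')
  5 → (11, 'bddaaaffceddcbceeefbeecccdef')
  6 → (7, 'bdebbddaaaffceddcbceeefbeecccdef')
  7 → (30, 'beecccdef')
  8 → (23, 'cbceeefbeecccdef')
  9 → (33, 'cccdef')
  10 → (34, 'ccdef')
  11 → (0, 'cdcddcfbdebbddaaaffceddcbceeefbeecccdef')
  12 → (2, 'cddcfbdebbddaaaffceddcbceeefbeecccdef')
  13 → (35, 'cdef')
  14 → (19, 'ceddcbceeefbeecccdef')
  15 → (25, 'ceeefbeecccdef')
  16 → (5, 'cfbdebbddaaaffceddcbceeefbeecccdef')
  17 → (13, 'daaaffceddcbceeefbeecccdef')
  18 → (22, 'dcbceeefbeecccdef')
  19 → (1, 'dcddcfbdebbddaaaffceddcbceeefbeecccdef')
  20 → (4, 'dcfbdebbddaaaffceddcbceeefbeecccdef')
  21 → (12, 'ddaaaffceddcbceeefbeecccdef')
  22 → (21, 'ddcbceeefbeecccdef')
  23 → (3, 'ddcfbdebbddaaaffceddcbceeefbeecccdef')
  24 → (8, 'debbddaaaffceddcbceeefbeecccdef')
  25 → (36, 'def')
  26 → (9, 'ebbddaaaffceddcbceeefbeecccdef')
  27 → (32, 'ecccdef')
  28 → (20, 'eddcbceeefbeecccdef')
  29 → (31, 'eecccdef')
  30 → (26, 'eeefbeecccdef')
  31 → (27, 'eefbeecccdef')
  32 → (37, 'ef')
  33 → (28, 'efbeecccdef')
  34 → (38, 'f')
  35 → (6, 'fbdebbddaaaffceddcbceeefbeecccdef')
  36 → (29, 'fbeecccdef')
  37 → (18, 'fceddcbceeefbeecccdef')
  38 → (17, 'ffceddcbceeefbeecccdef')

[14, 15, 16, 10, 24, 11, 7, 30, 23, 33, 34, 0, 2, 35, 19, 25, 5, 13, 22, 1, 4, 12, 21, 3, 8, 36, 9, 32, 20, 31, 26, 27, 37, 28, 38, 6, 29, 18, 17]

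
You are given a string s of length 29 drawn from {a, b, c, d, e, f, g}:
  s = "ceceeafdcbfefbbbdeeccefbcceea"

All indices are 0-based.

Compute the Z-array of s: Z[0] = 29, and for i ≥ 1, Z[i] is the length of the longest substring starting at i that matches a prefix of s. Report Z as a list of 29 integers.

[29, 0, 2, 0, 0, 0, 0, 0, 1, 0, 0, 0, 0, 0, 0, 0, 0, 0, 0, 1, 2, 0, 0, 0, 1, 2, 0, 0, 0]

Z[0]=29
i=1: i≥r, start 0; Z[1]=0
i=2: i≥r, start 0; Z[2]=2 grow→box=[2,4)
i=3: min(r-i=1, Z[1]=0)=0; Z[3]=0
i=4: i≥r, start 0; Z[4]=0
i=5: i≥r, start 0; Z[5]=0
i=6: i≥r, start 0; Z[6]=0
i=7: i≥r, start 0; Z[7]=0
i=8: i≥r, start 0; Z[8]=1 grow→box=[8,9)
i=9: i≥r, start 0; Z[9]=0
i=10: i≥r, start 0; Z[10]=0
i=11: i≥r, start 0; Z[11]=0
i=12: i≥r, start 0; Z[12]=0
i=13: i≥r, start 0; Z[13]=0
i=14: i≥r, start 0; Z[14]=0
i=15: i≥r, start 0; Z[15]=0
i=16: i≥r, start 0; Z[16]=0
i=17: i≥r, start 0; Z[17]=0
i=18: i≥r, start 0; Z[18]=0
i=19: i≥r, start 0; Z[19]=1 grow→box=[19,20)
i=20: i≥r, start 0; Z[20]=2 grow→box=[20,22)
i=21: min(r-i=1, Z[1]=0)=0; Z[21]=0
i=22: i≥r, start 0; Z[22]=0
i=23: i≥r, start 0; Z[23]=0
i=24: i≥r, start 0; Z[24]=1 grow→box=[24,25)
i=25: i≥r, start 0; Z[25]=2 grow→box=[25,27)
i=26: min(r-i=1, Z[1]=0)=0; Z[26]=0
i=27: i≥r, start 0; Z[27]=0
i=28: i≥r, start 0; Z[28]=0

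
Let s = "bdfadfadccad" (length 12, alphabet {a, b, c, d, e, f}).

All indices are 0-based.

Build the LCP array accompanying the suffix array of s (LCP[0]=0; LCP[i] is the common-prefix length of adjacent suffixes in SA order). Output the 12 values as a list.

rank | idx | suffix
   0 |  10 | ad
   1 |   6 | adccad
   2 |   3 | adfadccad
   3 |   0 | bdfadfadccad
   4 |   9 | cad
   5 |   8 | ccad
   6 |  11 | d
   7 |   7 | dccad
   8 |   4 | dfadccad
   9 |   1 | dfadfadccad
  10 |   5 | fadccad
  11 |   2 | fadfadccad

SA = [10, 6, 3, 0, 9, 8, 11, 7, 4, 1, 5, 2]
[i] adj suffixes → lcp
  [1] 10/6 → 2 ('ad')
  [2] 6/3 → 2 ('ad')
  [3] 3/0 → 0 ('')
  [4] 0/9 → 0 ('')
  [5] 9/8 → 1 ('c')
  [6] 8/11 → 0 ('')
  [7] 11/7 → 1 ('d')
  [8] 7/4 → 1 ('d')
  [9] 4/1 → 4 ('dfad')
  [10] 1/5 → 0 ('')
  [11] 5/2 → 3 ('fad')

[0, 2, 2, 0, 0, 1, 0, 1, 1, 4, 0, 3]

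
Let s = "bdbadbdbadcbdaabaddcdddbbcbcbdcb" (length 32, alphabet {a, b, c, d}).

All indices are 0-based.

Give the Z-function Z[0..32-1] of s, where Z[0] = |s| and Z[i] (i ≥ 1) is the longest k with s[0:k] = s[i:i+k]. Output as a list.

Z[0]=32
i=1: outside box; Z[1]=0
i=2: outside box; Z[2]=1 scan→box=[2,3)
i=3: outside box; Z[3]=0
i=4: outside box; Z[4]=0
i=5: outside box; Z[5]=5 scan→box=[5,10)
i=6: min(r-i=4, Z[1]=0)=0; Z[6]=0
i=7: min(r-i=3, Z[2]=1)=1; Z[7]=1
i=8: min(r-i=2, Z[3]=0)=0; Z[8]=0
i=9: min(r-i=1, Z[4]=0)=0; Z[9]=0
i=10: outside box; Z[10]=0
i=11: outside box; Z[11]=2 scan→box=[11,13)
i=12: min(r-i=1, Z[1]=0)=0; Z[12]=0
i=13: outside box; Z[13]=0
i=14: outside box; Z[14]=0
i=15: outside box; Z[15]=1 scan→box=[15,16)
i=16: outside box; Z[16]=0
i=17: outside box; Z[17]=0
i=18: outside box; Z[18]=0
i=19: outside box; Z[19]=0
i=20: outside box; Z[20]=0
i=21: outside box; Z[21]=0
i=22: outside box; Z[22]=0
i=23: outside box; Z[23]=1 scan→box=[23,24)
i=24: outside box; Z[24]=1 scan→box=[24,25)
i=25: outside box; Z[25]=0
i=26: outside box; Z[26]=1 scan→box=[26,27)
i=27: outside box; Z[27]=0
i=28: outside box; Z[28]=2 scan→box=[28,30)
i=29: min(r-i=1, Z[1]=0)=0; Z[29]=0
i=30: outside box; Z[30]=0
i=31: outside box; Z[31]=1 scan→box=[31,32)

[32, 0, 1, 0, 0, 5, 0, 1, 0, 0, 0, 2, 0, 0, 0, 1, 0, 0, 0, 0, 0, 0, 0, 1, 1, 0, 1, 0, 2, 0, 0, 1]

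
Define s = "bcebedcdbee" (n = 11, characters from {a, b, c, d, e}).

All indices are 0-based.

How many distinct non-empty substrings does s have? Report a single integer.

sorted suffixes:
  #0 SA[0]=0  'bcebedcdbee'
  #1 SA[1]=3  'bedcdbee'
  #2 SA[2]=8  'bee'
  #3 SA[3]=6  'cdbee'
  #4 SA[4]=1  'cebedcdbee'
  #5 SA[5]=7  'dbee'
  #6 SA[6]=5  'dcdbee'
  #7 SA[7]=10  'e'
  #8 SA[8]=2  'ebedcdbee'
  #9 SA[9]=4  'edcdbee'
  #10 SA[10]=9  'ee'

SA = [0, 3, 8, 6, 1, 7, 5, 10, 2, 4, 9]
rank  pair      lcp
   1  s[0:],s[3:]  1  'b'
   2  s[3:],s[8:]  2  'be'
   3  s[8:],s[6:]  0  ''
   4  s[6:],s[1:]  1  'c'
   5  s[1:],s[7:]  0  ''
   6  s[7:],s[5:]  1  'd'
   7  s[5:],s[10:]  0  ''
   8  s[10:],s[2:]  1  'e'
   9  s[2:],s[4:]  1  'e'
  10  s[4:],s[9:]  1  'e'

n(n+1)/2 = 11·12/2 = 66
Σ LCP = 0 + 1 + 2 + 0 + 1 + 0 + 1 + 0 + 1 + 1 + 1 = 8
distinct = 66 − 8 = 58

58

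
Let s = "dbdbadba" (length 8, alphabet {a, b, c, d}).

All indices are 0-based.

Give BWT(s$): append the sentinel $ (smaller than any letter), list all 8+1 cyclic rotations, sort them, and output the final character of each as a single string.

rank  rotation   last
    0  $dbdbadba  a
    1  a$dbdbadb  b
    2  adba$dbdb  b
    3  ba$dbdbad  d
    4  badba$dbd  d
    5  bdbadba$d  d
    6  dba$dbdba  a
    7  dbadba$db  b
    8  dbdbadba$  $

abbdddab$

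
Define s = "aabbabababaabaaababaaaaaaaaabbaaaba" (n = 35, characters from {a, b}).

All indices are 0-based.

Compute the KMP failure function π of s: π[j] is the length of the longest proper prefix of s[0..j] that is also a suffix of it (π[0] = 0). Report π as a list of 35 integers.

π[0] = 0
j=1 s[j]='a': π[1]=1 (border 'a')
j=2 s[j]='b': k: 1→0; π[2]=0 (border '')
j=3 s[j]='b': π[3]=0 (border '')
j=4 s[j]='a': π[4]=1 (border 'a')
j=5 s[j]='b': k: 1→0; π[5]=0 (border '')
j=6 s[j]='a': π[6]=1 (border 'a')
j=7 s[j]='b': k: 1→0; π[7]=0 (border '')
j=8 s[j]='a': π[8]=1 (border 'a')
j=9 s[j]='b': k: 1→0; π[9]=0 (border '')
j=10 s[j]='a': π[10]=1 (border 'a')
j=11 s[j]='a': π[11]=2 (border 'aa')
j=12 s[j]='b': π[12]=3 (border 'aab')
j=13 s[j]='a': k: 3→0; π[13]=1 (border 'a')
j=14 s[j]='a': π[14]=2 (border 'aa')
j=15 s[j]='a': k: 2→1; π[15]=2 (border 'aa')
j=16 s[j]='b': π[16]=3 (border 'aab')
j=17 s[j]='a': k: 3→0; π[17]=1 (border 'a')
j=18 s[j]='b': k: 1→0; π[18]=0 (border '')
j=19 s[j]='a': π[19]=1 (border 'a')
j=20 s[j]='a': π[20]=2 (border 'aa')
j=21 s[j]='a': k: 2→1; π[21]=2 (border 'aa')
j=22 s[j]='a': k: 2→1; π[22]=2 (border 'aa')
j=23 s[j]='a': k: 2→1; π[23]=2 (border 'aa')
j=24 s[j]='a': k: 2→1; π[24]=2 (border 'aa')
j=25 s[j]='a': k: 2→1; π[25]=2 (border 'aa')
j=26 s[j]='a': k: 2→1; π[26]=2 (border 'aa')
j=27 s[j]='a': k: 2→1; π[27]=2 (border 'aa')
j=28 s[j]='b': π[28]=3 (border 'aab')
j=29 s[j]='b': π[29]=4 (border 'aabb')
j=30 s[j]='a': π[30]=5 (border 'aabba')
j=31 s[j]='a': k: 5→1; π[31]=2 (border 'aa')
j=32 s[j]='a': k: 2→1; π[32]=2 (border 'aa')
j=33 s[j]='b': π[33]=3 (border 'aab')
j=34 s[j]='a': k: 3→0; π[34]=1 (border 'a')

[0, 1, 0, 0, 1, 0, 1, 0, 1, 0, 1, 2, 3, 1, 2, 2, 3, 1, 0, 1, 2, 2, 2, 2, 2, 2, 2, 2, 3, 4, 5, 2, 2, 3, 1]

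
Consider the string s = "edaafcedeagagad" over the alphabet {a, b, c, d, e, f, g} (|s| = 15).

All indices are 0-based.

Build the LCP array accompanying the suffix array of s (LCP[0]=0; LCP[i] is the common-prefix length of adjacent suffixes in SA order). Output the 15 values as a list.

[0, 1, 1, 1, 3, 0, 0, 1, 1, 0, 1, 2, 0, 0, 2]

sorted suffixes:
  #0 SA[0]=2  'aafcedeagagad'
  #1 SA[1]=13  'ad'
  #2 SA[2]=3  'afcedeagagad'
  #3 SA[3]=11  'agad'
  #4 SA[4]=9  'agagad'
  #5 SA[5]=5  'cedeagagad'
  #6 SA[6]=14  'd'
  #7 SA[7]=1  'daafcedeagagad'
  #8 SA[8]=7  'deagagad'
  #9 SA[9]=8  'eagagad'
  #10 SA[10]=0  'edaafcedeagagad'
  #11 SA[11]=6  'edeagagad'
  #12 SA[12]=4  'fcedeagagad'
  #13 SA[13]=12  'gad'
  #14 SA[14]=10  'gagad'

SA = [2, 13, 3, 11, 9, 5, 14, 1, 7, 8, 0, 6, 4, 12, 10]
[i] adj suffixes → lcp
  [1] 2/13 → 1 ('a')
  [2] 13/3 → 1 ('a')
  [3] 3/11 → 1 ('a')
  [4] 11/9 → 3 ('aga')
  [5] 9/5 → 0 ('')
  [6] 5/14 → 0 ('')
  [7] 14/1 → 1 ('d')
  [8] 1/7 → 1 ('d')
  [9] 7/8 → 0 ('')
  [10] 8/0 → 1 ('e')
  [11] 0/6 → 2 ('ed')
  [12] 6/4 → 0 ('')
  [13] 4/12 → 0 ('')
  [14] 12/10 → 2 ('ga')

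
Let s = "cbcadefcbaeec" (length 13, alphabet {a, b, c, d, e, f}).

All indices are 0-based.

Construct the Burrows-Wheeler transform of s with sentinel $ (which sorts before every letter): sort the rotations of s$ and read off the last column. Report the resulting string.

ccbccebf$aeade

rank  rotation        last
    0  $cbcadefcbaeec  c
    1  adefcbaeec$cbc  c
    2  aeec$cbcadefcb  b
    3  baeec$cbcadefc  c
    4  bcadefcbaeec$c  c
    5  c$cbcadefcbaee  e
    6  cadefcbaeec$cb  b
    7  cbaeec$cbcadef  f
    8  cbcadefcbaeec$  $
    9  defcbaeec$cbca  a
   10  ec$cbcadefcbae  e
   11  eec$cbcadefcba  a
   12  efcbaeec$cbcad  d
   13  fcbaeec$cbcade  e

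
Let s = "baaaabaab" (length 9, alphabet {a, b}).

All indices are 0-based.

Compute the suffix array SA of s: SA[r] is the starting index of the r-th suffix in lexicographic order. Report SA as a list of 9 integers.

sorted suffixes:
  #0 SA[0]=1  'aaaabaab'
  #1 SA[1]=2  'aaabaab'
  #2 SA[2]=6  'aab'
  #3 SA[3]=3  'aabaab'
  #4 SA[4]=7  'ab'
  #5 SA[5]=4  'abaab'
  #6 SA[6]=8  'b'
  #7 SA[7]=0  'baaaabaab'
  #8 SA[8]=5  'baab'

[1, 2, 6, 3, 7, 4, 8, 0, 5]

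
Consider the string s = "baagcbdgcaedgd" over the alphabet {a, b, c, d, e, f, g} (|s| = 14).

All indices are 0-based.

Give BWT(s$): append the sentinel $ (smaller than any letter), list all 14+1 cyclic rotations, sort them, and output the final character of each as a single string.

rank  rotation         last
    0  $baagcbdgcaedgd  d
    1  aagcbdgcaedgd$b  b
    2  aedgd$baagcbdgc  c
    3  agcbdgcaedgd$ba  a
    4  baagcbdgcaedgd$  $
    5  bdgcaedgd$baagc  c
    6  caedgd$baagcbdg  g
    7  cbdgcaedgd$baag  g
    8  d$baagcbdgcaedg  g
    9  dgcaedgd$baagcb  b
   10  dgd$baagcbdgcae  e
   11  edgd$baagcbdgca  a
   12  gcaedgd$baagcbd  d
   13  gcbdgcaedgd$baa  a
   14  gd$baagcbdgcaed  d

dbca$cgggbeadad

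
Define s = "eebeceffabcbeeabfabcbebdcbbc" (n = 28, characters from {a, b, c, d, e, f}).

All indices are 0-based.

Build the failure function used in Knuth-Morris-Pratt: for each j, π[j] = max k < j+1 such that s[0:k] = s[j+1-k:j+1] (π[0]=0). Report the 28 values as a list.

[0, 1, 0, 1, 0, 1, 0, 0, 0, 0, 0, 0, 1, 2, 0, 0, 0, 0, 0, 0, 0, 1, 0, 0, 0, 0, 0, 0]

π[0] = 0
j=1 s[j]='e': π[1]=1 (border 'e')
j=2 s[j]='b': k: 1→0; π[2]=0 (border '')
j=3 s[j]='e': π[3]=1 (border 'e')
j=4 s[j]='c': k: 1→0; π[4]=0 (border '')
j=5 s[j]='e': π[5]=1 (border 'e')
j=6 s[j]='f': k: 1→0; π[6]=0 (border '')
j=7 s[j]='f': π[7]=0 (border '')
j=8 s[j]='a': π[8]=0 (border '')
j=9 s[j]='b': π[9]=0 (border '')
j=10 s[j]='c': π[10]=0 (border '')
j=11 s[j]='b': π[11]=0 (border '')
j=12 s[j]='e': π[12]=1 (border 'e')
j=13 s[j]='e': π[13]=2 (border 'ee')
j=14 s[j]='a': k: 2→1→0; π[14]=0 (border '')
j=15 s[j]='b': π[15]=0 (border '')
j=16 s[j]='f': π[16]=0 (border '')
j=17 s[j]='a': π[17]=0 (border '')
j=18 s[j]='b': π[18]=0 (border '')
j=19 s[j]='c': π[19]=0 (border '')
j=20 s[j]='b': π[20]=0 (border '')
j=21 s[j]='e': π[21]=1 (border 'e')
j=22 s[j]='b': k: 1→0; π[22]=0 (border '')
j=23 s[j]='d': π[23]=0 (border '')
j=24 s[j]='c': π[24]=0 (border '')
j=25 s[j]='b': π[25]=0 (border '')
j=26 s[j]='b': π[26]=0 (border '')
j=27 s[j]='c': π[27]=0 (border '')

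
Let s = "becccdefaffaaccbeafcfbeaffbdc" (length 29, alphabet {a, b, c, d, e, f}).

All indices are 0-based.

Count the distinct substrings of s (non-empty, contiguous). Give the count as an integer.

sorted suffixes:
  #0 SA[0]=11  'aaccbeafcfbeaffbdc'
  #1 SA[1]=12  'accbeafcfbeaffbdc'
  #2 SA[2]=17  'afcfbeaffbdc'
  #3 SA[3]=8  'affaaccbeafcfbeaffbdc'
  #4 SA[4]=23  'affbdc'
  #5 SA[5]=26  'bdc'
  #6 SA[6]=15  'beafcfbeaffbdc'
  #7 SA[7]=21  'beaffbdc'
  #8 SA[8]=0  'becccdefaffaaccbeafcfbeaffbdc'
  #9 SA[9]=28  'c'
  #10 SA[10]=14  'cbeafcfbeaffbdc'
  #11 SA[11]=13  'ccbeafcfbeaffbdc'
  #12 SA[12]=2  'cccdefaffaaccbeafcfbeaffbdc'
  #13 SA[13]=3  'ccdefaffaaccbeafcfbeaffbdc'
  #14 SA[14]=4  'cdefaffaaccbeafcfbeaffbdc'
  #15 SA[15]=19  'cfbeaffbdc'
  #16 SA[16]=27  'dc'
  #17 SA[17]=5  'defaffaaccbeafcfbeaffbdc'
  #18 SA[18]=16  'eafcfbeaffbdc'
  #19 SA[19]=22  'eaffbdc'
  #20 SA[20]=1  'ecccdefaffaaccbeafcfbeaffbdc'
  #21 SA[21]=6  'efaffaaccbeafcfbeaffbdc'
  #22 SA[22]=10  'faaccbeafcfbeaffbdc'
  #23 SA[23]=7  'faffaaccbeafcfbeaffbdc'
  #24 SA[24]=25  'fbdc'
  #25 SA[25]=20  'fbeaffbdc'
  #26 SA[26]=18  'fcfbeaffbdc'
  #27 SA[27]=9  'ffaaccbeafcfbeaffbdc'
  #28 SA[28]=24  'ffbdc'

SA = [11, 12, 17, 8, 23, 26, 15, 21, 0, 28, 14, 13, 2, 3, 4, 19, 27, 5, 16, 22, 1, 6, 10, 7, 25, 20, 18, 9, 24]
i: (SA[i-1],SA[i]) lcp shared
  1: (11,12) 1 'a'
  2: (12,17) 1 'a'
  3: (17,8) 2 'af'
  4: (8,23) 3 'aff'
  5: (23,26) 0 ''
  6: (26,15) 1 'b'
  7: (15,21) 4 'beaf'
  8: (21,0) 2 'be'
  9: (0,28) 0 ''
  10: (28,14) 1 'c'
  11: (14,13) 1 'c'
  12: (13,2) 2 'cc'
  13: (2,3) 2 'cc'
  14: (3,4) 1 'c'
  15: (4,19) 1 'c'
  16: (19,27) 0 ''
  17: (27,5) 1 'd'
  18: (5,16) 0 ''
  19: (16,22) 3 'eaf'
  20: (22,1) 1 'e'
  21: (1,6) 1 'e'
  22: (6,10) 0 ''
  23: (10,7) 2 'fa'
  24: (7,25) 1 'f'
  25: (25,20) 2 'fb'
  26: (20,18) 1 'f'
  27: (18,9) 1 'f'
  28: (9,24) 2 'ff'

n(n+1)/2 = 29·30/2 = 435
Σ LCP = 0 + 1 + 1 + 2 + 3 + 0 + 1 + 4 + 2 + 0 + 1 + 1 + 2 + 2 + 1 + 1 + 0 + 1 + 0 + 3 + 1 + 1 + 0 + 2 + 1 + 2 + 1 + 1 + 2 = 37
distinct = 435 − 37 = 398

398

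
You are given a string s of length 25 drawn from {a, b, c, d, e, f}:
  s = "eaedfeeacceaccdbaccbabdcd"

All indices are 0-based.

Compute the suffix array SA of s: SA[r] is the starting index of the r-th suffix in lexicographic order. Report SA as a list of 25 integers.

[20, 16, 11, 7, 1, 19, 15, 21, 18, 17, 12, 8, 23, 13, 9, 24, 14, 22, 3, 10, 6, 0, 2, 5, 4]

sorted suffixes:
  #0 SA[0]=20  'abdcd'
  #1 SA[1]=16  'accbabdcd'
  #2 SA[2]=11  'accdbaccbabdcd'
  #3 SA[3]=7  'acceaccdbaccbabdcd'
  #4 SA[4]=1  'aedfeeacceaccdbaccbabdcd'
  #5 SA[5]=19  'babdcd'
  #6 SA[6]=15  'baccbabdcd'
  #7 SA[7]=21  'bdcd'
  #8 SA[8]=18  'cbabdcd'
  #9 SA[9]=17  'ccbabdcd'
  #10 SA[10]=12  'ccdbaccbabdcd'
  #11 SA[11]=8  'cceaccdbaccbabdcd'
  #12 SA[12]=23  'cd'
  #13 SA[13]=13  'cdbaccbabdcd'
  #14 SA[14]=9  'ceaccdbaccbabdcd'
  #15 SA[15]=24  'd'
  #16 SA[16]=14  'dbaccbabdcd'
  #17 SA[17]=22  'dcd'
  #18 SA[18]=3  'dfeeacceaccdbaccbabdcd'
  #19 SA[19]=10  'eaccdbaccbabdcd'
  #20 SA[20]=6  'eacceaccdbaccbabdcd'
  #21 SA[21]=0  'eaedfeeacceaccdbaccbabdcd'
  #22 SA[22]=2  'edfeeacceaccdbaccbabdcd'
  #23 SA[23]=5  'eeacceaccdbaccbabdcd'
  #24 SA[24]=4  'feeacceaccdbaccbabdcd'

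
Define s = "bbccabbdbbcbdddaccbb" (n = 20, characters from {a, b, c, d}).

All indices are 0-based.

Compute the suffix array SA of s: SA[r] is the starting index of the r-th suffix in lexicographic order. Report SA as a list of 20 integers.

[4, 15, 19, 18, 8, 0, 5, 9, 1, 6, 11, 3, 17, 10, 2, 16, 14, 7, 13, 12]

rank | idx | suffix
   0 |   4 | abbdbbcbdddaccbb
   1 |  15 | accbb
   2 |  19 | b
   3 |  18 | bb
   4 |   8 | bbcbdddaccbb
   5 |   0 | bbccabbdbbcbdddaccbb
   6 |   5 | bbdbbcbdddaccbb
   7 |   9 | bcbdddaccbb
   8 |   1 | bccabbdbbcbdddaccbb
   9 |   6 | bdbbcbdddaccbb
  10 |  11 | bdddaccbb
  11 |   3 | cabbdbbcbdddaccbb
  12 |  17 | cbb
  13 |  10 | cbdddaccbb
  14 |   2 | ccabbdbbcbdddaccbb
  15 |  16 | ccbb
  16 |  14 | daccbb
  17 |   7 | dbbcbdddaccbb
  18 |  13 | ddaccbb
  19 |  12 | dddaccbb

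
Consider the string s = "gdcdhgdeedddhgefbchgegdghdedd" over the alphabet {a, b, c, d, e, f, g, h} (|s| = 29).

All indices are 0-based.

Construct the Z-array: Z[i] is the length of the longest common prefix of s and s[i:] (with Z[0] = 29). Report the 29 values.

Z[0]=29
i=1: i≥r, start 0; Z[1]=0
i=2: i≥r, start 0; Z[2]=0
i=3: i≥r, start 0; Z[3]=0
i=4: i≥r, start 0; Z[4]=0
i=5: i≥r, start 0; Z[5]=2 scan→box=[5,7)
i=6: min(r-i=1, Z[1]=0)=0; Z[6]=0
i=7: i≥r, start 0; Z[7]=0
i=8: i≥r, start 0; Z[8]=0
i=9: i≥r, start 0; Z[9]=0
i=10: i≥r, start 0; Z[10]=0
i=11: i≥r, start 0; Z[11]=0
i=12: i≥r, start 0; Z[12]=0
i=13: i≥r, start 0; Z[13]=1 scan→box=[13,14)
i=14: i≥r, start 0; Z[14]=0
i=15: i≥r, start 0; Z[15]=0
i=16: i≥r, start 0; Z[16]=0
i=17: i≥r, start 0; Z[17]=0
i=18: i≥r, start 0; Z[18]=0
i=19: i≥r, start 0; Z[19]=1 scan→box=[19,20)
i=20: i≥r, start 0; Z[20]=0
i=21: i≥r, start 0; Z[21]=2 scan→box=[21,23)
i=22: min(r-i=1, Z[1]=0)=0; Z[22]=0
i=23: i≥r, start 0; Z[23]=1 scan→box=[23,24)
i=24: i≥r, start 0; Z[24]=0
i=25: i≥r, start 0; Z[25]=0
i=26: i≥r, start 0; Z[26]=0
i=27: i≥r, start 0; Z[27]=0
i=28: i≥r, start 0; Z[28]=0

[29, 0, 0, 0, 0, 2, 0, 0, 0, 0, 0, 0, 0, 1, 0, 0, 0, 0, 0, 1, 0, 2, 0, 1, 0, 0, 0, 0, 0]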